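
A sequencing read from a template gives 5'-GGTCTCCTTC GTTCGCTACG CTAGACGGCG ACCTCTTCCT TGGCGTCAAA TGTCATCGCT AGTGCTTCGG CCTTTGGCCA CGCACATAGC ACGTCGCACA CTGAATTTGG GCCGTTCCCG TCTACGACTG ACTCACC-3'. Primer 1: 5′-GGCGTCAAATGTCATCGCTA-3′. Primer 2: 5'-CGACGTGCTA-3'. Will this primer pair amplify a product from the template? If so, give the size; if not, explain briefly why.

Yes — a 55 bp product.

Primer 1 (GGCGTCAAATGTCATCGCTA) matches the top strand at positions 42–61; it acts as a forward primer.
Primer 2's reverse complement is TAGCACGTCG, matching the top strand at positions 87–96; it acts as a reverse primer.
The 3' ends face each other across positions 42–96, giving a 55 bp product.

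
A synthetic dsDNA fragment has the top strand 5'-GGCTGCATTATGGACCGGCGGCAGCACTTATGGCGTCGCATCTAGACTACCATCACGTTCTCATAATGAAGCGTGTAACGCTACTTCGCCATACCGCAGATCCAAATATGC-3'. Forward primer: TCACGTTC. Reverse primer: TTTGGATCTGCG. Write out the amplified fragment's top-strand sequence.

The forward primer matches the template at positions 53–60.
The reverse primer's reverse complement is CGCAGATCCAAA, which matches the template at positions 95–106.
The product is the template from position 53 through 106 (54 bp).

5'-TCACGTTCTCATAATGAAGCGTGTAACGCTACTTCGCCATACCGCAGATCCAAA-3'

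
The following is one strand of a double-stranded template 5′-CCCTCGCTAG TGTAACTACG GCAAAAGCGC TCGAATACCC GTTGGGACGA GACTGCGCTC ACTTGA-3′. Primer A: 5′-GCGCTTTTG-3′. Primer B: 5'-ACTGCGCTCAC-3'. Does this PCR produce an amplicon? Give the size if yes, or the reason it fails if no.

No product — the primers' 3' ends point away from each other.

Primer A (GCGCTTTTG) has reverse complement CAAAAGCGC, which matches the top strand at positions 22–30; primer A anneals to the top strand there with its 3' end pointing upstream toward position 22.
Primer B (ACTGCGCTCAC) matches the top strand directly at positions 52–62; it anneals to the bottom strand with its 3' end pointing downstream toward position 62.
The 3' ends diverge (primer A extends toward position 1, primer B toward position 66), so the primers never converge on a shared product.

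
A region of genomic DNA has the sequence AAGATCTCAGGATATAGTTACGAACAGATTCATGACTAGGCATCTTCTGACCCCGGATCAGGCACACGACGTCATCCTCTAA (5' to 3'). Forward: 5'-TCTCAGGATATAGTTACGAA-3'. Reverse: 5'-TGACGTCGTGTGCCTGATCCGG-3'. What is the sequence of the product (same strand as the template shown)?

Scanning the template, TCTCAGGATATAGTTACGAA occurs at positions 5–24; this primer anneals to the bottom strand there with its 3' end pointing downstream.
Reverse complement of the reverse primer: CCGGATCAGGCACACGACGTCA. This occurs on the top strand at positions 53–74.
The product is the template from position 5 through 74 (70 bp).

5'-TCTCAGGATATAGTTACGAACAGATTCATGACTAGGCATCTTCTGACCCCGGATCAGGCACACGACGTCA-3'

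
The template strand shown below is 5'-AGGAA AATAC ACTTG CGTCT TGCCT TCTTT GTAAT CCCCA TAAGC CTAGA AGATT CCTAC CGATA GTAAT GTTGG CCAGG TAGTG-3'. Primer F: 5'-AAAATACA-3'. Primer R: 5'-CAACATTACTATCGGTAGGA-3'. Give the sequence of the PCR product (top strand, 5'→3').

Scanning the template, AAAATACA occurs at positions 4–11; this primer anneals to the bottom strand there with its 3' end pointing downstream.
The reverse primer's reverse complement is TCCTACCGATAGTAATGTTG, which matches the template at positions 55–74.
The product is the template from position 4 through 74 (71 bp).

5'-AAAATACACTTGCGTCTTGCCTTCTTTGTAATCCCCATAAGCCTAGAAGATTCCTACCGATAGTAATGTTG-3'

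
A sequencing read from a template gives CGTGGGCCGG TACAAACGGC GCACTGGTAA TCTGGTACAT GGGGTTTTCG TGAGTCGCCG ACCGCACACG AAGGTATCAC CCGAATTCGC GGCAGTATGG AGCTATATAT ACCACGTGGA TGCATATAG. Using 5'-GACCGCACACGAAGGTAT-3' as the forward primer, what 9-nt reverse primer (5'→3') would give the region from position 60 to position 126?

The product's 3' end on the top strand is position 126.
The reverse primer anneals to the top strand over positions 118–126, i.e. to GGATGCATA.
Its sequence written 5'→3' is the reverse complement: TATGCATCC.

5'-TATGCATCC-3'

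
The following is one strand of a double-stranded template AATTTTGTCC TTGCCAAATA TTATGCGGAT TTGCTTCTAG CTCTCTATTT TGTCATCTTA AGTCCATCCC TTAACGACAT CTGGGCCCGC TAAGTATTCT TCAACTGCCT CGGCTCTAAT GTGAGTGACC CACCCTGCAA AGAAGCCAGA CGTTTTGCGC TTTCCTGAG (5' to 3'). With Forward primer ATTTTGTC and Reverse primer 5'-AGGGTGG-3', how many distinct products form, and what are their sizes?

The forward primer ATTTTGTC matches the top strand at positions 2–9, 47–54.
The reverse primer's reverse complement is CCACCCT, matching at positions 130–136.
Each forward site pairs with the reverse site to give a product ending at position 136: sizes 135, 90 bp.

Two products: 135 bp, 90 bp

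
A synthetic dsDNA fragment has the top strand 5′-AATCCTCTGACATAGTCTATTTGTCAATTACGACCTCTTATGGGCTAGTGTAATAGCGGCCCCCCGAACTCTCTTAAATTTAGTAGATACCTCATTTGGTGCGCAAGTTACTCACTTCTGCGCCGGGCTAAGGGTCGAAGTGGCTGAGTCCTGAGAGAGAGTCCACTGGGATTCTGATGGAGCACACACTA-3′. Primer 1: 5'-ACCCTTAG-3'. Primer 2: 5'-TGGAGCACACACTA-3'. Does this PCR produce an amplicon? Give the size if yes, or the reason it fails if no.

Primer 1 (ACCCTTAG) has reverse complement CTAAGGGT, which matches the top strand at positions 128–135; primer 1 anneals to the top strand there with its 3' end pointing upstream toward position 128.
Primer 2 (TGGAGCACACACTA) matches the top strand directly at positions 178–191; it anneals to the bottom strand with its 3' end pointing downstream toward position 191.
The 3' ends diverge (primer 1 extends toward position 1, primer 2 toward position 191), so the primers never converge on a shared product.

No product — the primers' 3' ends point away from each other.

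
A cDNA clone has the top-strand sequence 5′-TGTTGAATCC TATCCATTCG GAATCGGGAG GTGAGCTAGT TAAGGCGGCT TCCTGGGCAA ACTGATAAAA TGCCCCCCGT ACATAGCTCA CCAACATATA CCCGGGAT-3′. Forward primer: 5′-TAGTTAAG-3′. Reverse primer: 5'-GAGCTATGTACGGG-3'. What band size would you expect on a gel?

53 bp

Scanning the template, TAGTTAAG occurs at positions 37–44; this primer anneals to the bottom strand there with its 3' end pointing downstream.
Reverse complement of the reverse primer: CCCGTACATAGCTC. This occurs on the top strand at positions 76–89.
Amplicon spans positions 37–89: 53 bp.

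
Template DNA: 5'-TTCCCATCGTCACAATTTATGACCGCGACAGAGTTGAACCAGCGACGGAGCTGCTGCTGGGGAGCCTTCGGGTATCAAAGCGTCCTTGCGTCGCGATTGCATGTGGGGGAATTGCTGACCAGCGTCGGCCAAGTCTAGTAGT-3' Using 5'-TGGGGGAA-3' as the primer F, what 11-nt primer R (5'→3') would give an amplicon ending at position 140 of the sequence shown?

The forward primer binds at positions 104–111; the product's 3' end on the top strand is position 140.
The reverse primer anneals to the top strand over positions 130–140, i.e. to CAAGTCTAGTA.
Its sequence written 5'→3' is the reverse complement: TACTAGACTTG.

5'-TACTAGACTTG-3'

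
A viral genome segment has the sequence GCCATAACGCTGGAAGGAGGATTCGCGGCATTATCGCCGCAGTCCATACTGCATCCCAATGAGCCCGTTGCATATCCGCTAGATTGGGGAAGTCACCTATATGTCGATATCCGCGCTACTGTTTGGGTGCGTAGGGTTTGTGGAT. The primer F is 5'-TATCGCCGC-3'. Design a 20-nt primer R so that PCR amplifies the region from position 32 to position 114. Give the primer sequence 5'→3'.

The product's 3' end on the top strand is position 114.
The reverse primer anneals to the top strand over positions 95–114, i.e. to ACCTATATGTCGATATCCGC.
Its sequence written 5'→3' is the reverse complement: GCGGATATCGACATATAGGT.

5'-GCGGATATCGACATATAGGT-3'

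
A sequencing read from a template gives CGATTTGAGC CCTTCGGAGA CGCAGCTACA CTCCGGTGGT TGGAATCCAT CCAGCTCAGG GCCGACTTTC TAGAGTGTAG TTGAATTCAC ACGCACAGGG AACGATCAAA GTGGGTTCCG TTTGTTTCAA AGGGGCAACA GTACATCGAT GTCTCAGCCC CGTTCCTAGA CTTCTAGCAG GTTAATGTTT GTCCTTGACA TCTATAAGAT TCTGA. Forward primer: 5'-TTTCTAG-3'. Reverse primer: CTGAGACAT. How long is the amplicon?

Forward primer TTTCTAG is found on the top strand at positions 67–73.
Reverse complement of the reverse primer: ATGTCTCAG. This occurs on the top strand at positions 149–157.
The product runs from position 67 to position 157, so its length is 157 − 67 + 1 = 91 bp.

91 bp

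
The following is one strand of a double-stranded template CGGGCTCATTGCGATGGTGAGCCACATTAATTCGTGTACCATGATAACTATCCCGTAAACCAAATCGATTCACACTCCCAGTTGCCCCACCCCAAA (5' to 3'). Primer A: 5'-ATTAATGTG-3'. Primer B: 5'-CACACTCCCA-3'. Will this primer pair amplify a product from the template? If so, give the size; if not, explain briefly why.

Primer A (ATTAATGTG) has reverse complement CACATTAAT, which matches the top strand at positions 23–31; primer A anneals to the top strand there with its 3' end pointing upstream toward position 23.
Primer B (CACACTCCCA) matches the top strand directly at positions 71–80; it anneals to the bottom strand with its 3' end pointing downstream toward position 80.
The 3' ends diverge (primer A extends toward position 1, primer B toward position 96), so the primers never converge on a shared product.

No product — the primers' 3' ends point away from each other.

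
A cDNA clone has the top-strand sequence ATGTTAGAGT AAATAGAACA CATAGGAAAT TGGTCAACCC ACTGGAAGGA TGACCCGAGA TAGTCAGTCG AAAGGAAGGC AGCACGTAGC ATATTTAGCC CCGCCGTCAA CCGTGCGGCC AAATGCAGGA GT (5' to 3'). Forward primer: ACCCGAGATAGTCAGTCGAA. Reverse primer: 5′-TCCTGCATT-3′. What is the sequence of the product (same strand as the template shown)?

Scanning the template, ACCCGAGATAGTCAGTCGAA occurs at positions 53–72; this primer anneals to the bottom strand there with its 3' end pointing downstream.
Reverse complement of the reverse primer: AATGCAGGA. This occurs on the top strand at positions 122–130.
The product is the template from position 53 through 130 (78 bp).

5'-ACCCGAGATAGTCAGTCGAAAGGAAGGCAGCACGTAGCATATTTAGCCCCGCCGTCAACCGTGCGGCCAAATGCAGGA-3'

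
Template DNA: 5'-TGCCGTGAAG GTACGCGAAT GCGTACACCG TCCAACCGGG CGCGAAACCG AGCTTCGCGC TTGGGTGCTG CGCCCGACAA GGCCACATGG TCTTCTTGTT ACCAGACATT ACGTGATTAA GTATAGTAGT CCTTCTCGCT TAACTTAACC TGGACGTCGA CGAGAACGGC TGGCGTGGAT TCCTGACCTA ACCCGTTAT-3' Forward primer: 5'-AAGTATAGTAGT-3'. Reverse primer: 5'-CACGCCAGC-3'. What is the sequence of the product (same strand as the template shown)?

The forward primer matches the template at positions 119–130.
Taking the reverse complement of CACGCCAGC gives GCTGGCGTG, found at positions 169–177 on the template; the primer anneals here to the top strand with its 3' end pointing upstream.
The product is the template from position 119 through 177 (59 bp).

5'-AAGTATAGTAGTCCTTCTCGCTTAACTTAACCTGGACGTCGACGAGAACGGCTGGCGTG-3'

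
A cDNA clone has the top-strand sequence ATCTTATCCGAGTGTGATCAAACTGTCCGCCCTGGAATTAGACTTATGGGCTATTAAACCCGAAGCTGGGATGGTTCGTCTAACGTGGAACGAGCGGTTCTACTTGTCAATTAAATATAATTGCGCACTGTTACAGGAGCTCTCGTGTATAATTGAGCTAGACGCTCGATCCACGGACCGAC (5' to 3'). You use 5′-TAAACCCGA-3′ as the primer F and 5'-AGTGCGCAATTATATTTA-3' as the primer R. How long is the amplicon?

75 bp

The forward primer matches the template at positions 55–63.
Taking the reverse complement of AGTGCGCAATTATATTTA gives TAAATATAATTGCGCACT, found at positions 112–129 on the template; the primer anneals here to the top strand with its 3' end pointing upstream.
Amplicon spans positions 55–129: 75 bp.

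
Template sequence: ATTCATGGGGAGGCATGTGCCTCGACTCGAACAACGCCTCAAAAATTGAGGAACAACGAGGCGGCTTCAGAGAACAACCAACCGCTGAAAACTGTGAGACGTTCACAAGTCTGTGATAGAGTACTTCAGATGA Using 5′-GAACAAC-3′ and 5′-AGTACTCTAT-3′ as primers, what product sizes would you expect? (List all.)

The forward primer GAACAAC matches the top strand at positions 29–35, 51–57, 72–78.
The reverse primer's reverse complement is ATAGAGTACT, matching at positions 116–125.
Each forward site pairs with the reverse site to give a product ending at position 125: sizes 97, 75, 54 bp.

97 bp, 75 bp, 54 bp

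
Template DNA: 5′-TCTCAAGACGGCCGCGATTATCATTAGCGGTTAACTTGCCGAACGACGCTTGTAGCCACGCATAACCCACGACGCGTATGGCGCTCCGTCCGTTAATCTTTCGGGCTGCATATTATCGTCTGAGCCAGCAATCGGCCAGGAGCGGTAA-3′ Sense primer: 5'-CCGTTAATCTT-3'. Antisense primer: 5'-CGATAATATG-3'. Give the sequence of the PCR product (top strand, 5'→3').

Scanning the template, CCGTTAATCTT occurs at positions 90–100; this primer anneals to the bottom strand there with its 3' end pointing downstream.
Reverse complement of the reverse primer: CATATTATCG. This occurs on the top strand at positions 109–118.
The product is the template from position 90 through 118 (29 bp).

5'-CCGTTAATCTTTCGGGCTGCATATTATCG-3'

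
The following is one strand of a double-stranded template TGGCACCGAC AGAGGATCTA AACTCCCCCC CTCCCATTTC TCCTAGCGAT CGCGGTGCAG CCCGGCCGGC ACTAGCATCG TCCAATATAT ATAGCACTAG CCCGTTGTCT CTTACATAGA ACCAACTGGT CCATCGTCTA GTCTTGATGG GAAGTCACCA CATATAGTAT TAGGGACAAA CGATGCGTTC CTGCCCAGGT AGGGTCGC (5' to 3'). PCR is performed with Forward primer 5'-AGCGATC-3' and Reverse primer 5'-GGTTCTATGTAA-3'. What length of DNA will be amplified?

The forward primer matches the template at positions 45–51.
The reverse primer's reverse complement is TTACATAGAACC, which matches the template at positions 112–123.
Amplicon spans positions 45–123: 79 bp.

79 bp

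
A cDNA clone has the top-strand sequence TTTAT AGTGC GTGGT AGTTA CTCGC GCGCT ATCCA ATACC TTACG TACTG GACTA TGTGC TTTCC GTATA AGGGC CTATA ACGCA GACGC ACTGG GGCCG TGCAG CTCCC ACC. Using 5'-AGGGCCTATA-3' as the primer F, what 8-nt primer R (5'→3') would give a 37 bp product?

5'-AGCTGCAC-3'

The forward primer binds at positions 71–80, so a 37 bp product ends at position 71 + 37 − 1 = 107.
The reverse primer anneals to the top strand over positions 100–107, i.e. to GTGCAGCT.
Its sequence written 5'→3' is the reverse complement: AGCTGCAC.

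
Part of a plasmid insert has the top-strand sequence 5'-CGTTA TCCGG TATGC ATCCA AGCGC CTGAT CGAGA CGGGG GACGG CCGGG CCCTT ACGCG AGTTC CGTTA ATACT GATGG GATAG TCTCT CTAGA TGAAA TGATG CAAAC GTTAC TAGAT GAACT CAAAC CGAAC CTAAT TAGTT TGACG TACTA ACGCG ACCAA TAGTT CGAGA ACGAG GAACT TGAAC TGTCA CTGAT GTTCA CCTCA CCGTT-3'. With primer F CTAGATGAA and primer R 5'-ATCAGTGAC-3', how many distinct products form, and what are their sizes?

The forward primer CTAGATGAA matches the top strand at positions 91–99, 115–123.
The reverse primer's reverse complement is GTCACTGAT, matching at positions 192–200.
Each forward site pairs with the reverse site to give a product ending at position 200: sizes 110, 86 bp.

Two products: 110 bp, 86 bp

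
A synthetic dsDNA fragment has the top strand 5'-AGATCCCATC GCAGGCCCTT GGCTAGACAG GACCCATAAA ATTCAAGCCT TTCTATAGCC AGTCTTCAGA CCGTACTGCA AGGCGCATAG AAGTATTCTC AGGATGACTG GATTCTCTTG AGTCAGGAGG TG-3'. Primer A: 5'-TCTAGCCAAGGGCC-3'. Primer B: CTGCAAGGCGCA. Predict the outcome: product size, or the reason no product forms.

Primer A (TCTAGCCAAGGGCC) has reverse complement GGCCCTTGGCTAGA, which matches the top strand at positions 14–27; primer A anneals to the top strand there with its 3' end pointing upstream toward position 14.
Primer B (CTGCAAGGCGCA) matches the top strand directly at positions 76–87; it anneals to the bottom strand with its 3' end pointing downstream toward position 87.
The 3' ends diverge (primer A extends toward position 1, primer B toward position 132), so the primers never converge on a shared product.

No product — the primers' 3' ends point away from each other.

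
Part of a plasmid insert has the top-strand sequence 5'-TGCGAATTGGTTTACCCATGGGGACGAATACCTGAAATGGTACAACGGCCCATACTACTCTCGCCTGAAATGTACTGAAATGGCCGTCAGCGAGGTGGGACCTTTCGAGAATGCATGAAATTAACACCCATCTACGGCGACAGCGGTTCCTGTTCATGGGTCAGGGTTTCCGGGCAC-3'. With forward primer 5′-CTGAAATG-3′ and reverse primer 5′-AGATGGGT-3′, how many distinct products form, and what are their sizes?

Three products: 102 bp, 69 bp, 59 bp

The forward primer CTGAAATG matches the top strand at positions 32–39, 65–72, 75–82.
The reverse primer's reverse complement is ACCCATCT, matching at positions 126–133.
Each forward site pairs with the reverse site to give a product ending at position 133: sizes 102, 69, 59 bp.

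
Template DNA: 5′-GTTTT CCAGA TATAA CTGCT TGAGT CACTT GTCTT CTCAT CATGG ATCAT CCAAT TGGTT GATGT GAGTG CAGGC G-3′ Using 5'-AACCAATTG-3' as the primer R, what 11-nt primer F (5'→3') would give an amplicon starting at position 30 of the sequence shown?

5'-TGTCTTCTCAT-3'

The reverse primer's reverse complement CAATTGGTT matches the template at positions 52–60; the product starts at position 30.
The forward primer is identical to the top strand over positions 30–40: TGTCTTCTCAT.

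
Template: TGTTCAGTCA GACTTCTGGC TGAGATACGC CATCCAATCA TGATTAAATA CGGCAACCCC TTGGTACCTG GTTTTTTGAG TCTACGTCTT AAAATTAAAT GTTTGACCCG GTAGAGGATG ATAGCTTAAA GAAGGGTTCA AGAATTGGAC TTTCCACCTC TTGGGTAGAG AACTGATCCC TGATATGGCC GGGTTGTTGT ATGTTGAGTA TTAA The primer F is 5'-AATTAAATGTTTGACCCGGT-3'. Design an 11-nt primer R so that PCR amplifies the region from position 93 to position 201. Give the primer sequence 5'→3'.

The product's 3' end on the top strand is position 201.
The reverse primer anneals to the top strand over positions 191–201, i.e. to GGGTTGTTGTA.
Its sequence written 5'→3' is the reverse complement: TACAACAACCC.

5'-TACAACAACCC-3'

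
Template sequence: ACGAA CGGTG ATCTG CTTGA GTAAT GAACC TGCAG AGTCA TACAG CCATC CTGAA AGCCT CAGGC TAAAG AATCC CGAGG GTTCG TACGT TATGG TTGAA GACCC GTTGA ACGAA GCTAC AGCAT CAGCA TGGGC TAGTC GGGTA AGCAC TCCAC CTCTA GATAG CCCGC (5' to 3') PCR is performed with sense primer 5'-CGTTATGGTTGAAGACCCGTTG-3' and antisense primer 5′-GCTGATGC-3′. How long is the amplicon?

42 bp

Scanning the template, CGTTATGGTTGAAGACCCGTTG occurs at positions 88–109; this primer anneals to the bottom strand there with its 3' end pointing downstream.
Taking the reverse complement of GCTGATGC gives GCATCAGC, found at positions 122–129 on the template; the primer anneals here to the top strand with its 3' end pointing upstream.
Amplicon spans positions 88–129: 42 bp.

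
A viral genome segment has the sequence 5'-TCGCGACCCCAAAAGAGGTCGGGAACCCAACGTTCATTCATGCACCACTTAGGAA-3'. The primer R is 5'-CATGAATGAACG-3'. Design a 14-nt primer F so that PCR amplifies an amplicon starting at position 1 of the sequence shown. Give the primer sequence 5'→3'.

The reverse primer's reverse complement CGTTCATTCATG matches the template at positions 31–42; the product starts at position 1.
The forward primer is identical to the top strand over positions 1–14: TCGCGACCCCAAAA.

5'-TCGCGACCCCAAAA-3'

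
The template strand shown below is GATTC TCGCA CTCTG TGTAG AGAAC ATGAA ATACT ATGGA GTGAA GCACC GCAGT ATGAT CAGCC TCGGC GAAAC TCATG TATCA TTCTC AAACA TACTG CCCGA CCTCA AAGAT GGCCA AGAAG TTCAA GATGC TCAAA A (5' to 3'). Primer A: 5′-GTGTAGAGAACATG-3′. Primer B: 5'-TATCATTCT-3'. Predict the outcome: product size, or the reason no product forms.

No product — both primers anneal to the same strand and extend in the same direction.

Primer A (GTGTAGAGAACATG) matches the top strand at positions 15–28 (3' end points downstream).
Primer B (TATCATTCT) also matches the top strand directly, at positions 81–89 — its reverse complement AGAATGATA is not present.
Both primers anneal to the bottom strand with 3' ends pointing the same way, so neither can prime synthesis back toward the other.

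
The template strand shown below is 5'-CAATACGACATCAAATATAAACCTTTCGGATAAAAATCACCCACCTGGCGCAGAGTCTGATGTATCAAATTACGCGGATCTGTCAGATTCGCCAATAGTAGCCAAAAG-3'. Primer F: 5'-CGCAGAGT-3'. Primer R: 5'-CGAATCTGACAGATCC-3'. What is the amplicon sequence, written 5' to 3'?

5'-CGCAGAGTCTGATGTATCAAATTACGCGGATCTGTCAGATTCG-3'

Forward primer CGCAGAGT is found on the top strand at positions 49–56.
Reverse complement of the reverse primer: GGATCTGTCAGATTCG. This occurs on the top strand at positions 76–91.
The product is the template from position 49 through 91 (43 bp).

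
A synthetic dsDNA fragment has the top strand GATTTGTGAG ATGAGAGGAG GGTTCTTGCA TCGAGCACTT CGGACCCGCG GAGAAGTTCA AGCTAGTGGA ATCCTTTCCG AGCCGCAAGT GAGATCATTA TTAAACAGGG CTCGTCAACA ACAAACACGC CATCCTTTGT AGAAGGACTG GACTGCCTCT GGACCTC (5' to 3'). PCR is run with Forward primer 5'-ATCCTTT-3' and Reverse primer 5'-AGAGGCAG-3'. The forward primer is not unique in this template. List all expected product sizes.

The forward primer ATCCTTT matches the top strand at positions 71–77, 132–138.
The reverse primer's reverse complement is CTGCCTCT, matching at positions 153–160.
Each forward site pairs with the reverse site to give a product ending at position 160: sizes 90, 29 bp.

90 bp, 29 bp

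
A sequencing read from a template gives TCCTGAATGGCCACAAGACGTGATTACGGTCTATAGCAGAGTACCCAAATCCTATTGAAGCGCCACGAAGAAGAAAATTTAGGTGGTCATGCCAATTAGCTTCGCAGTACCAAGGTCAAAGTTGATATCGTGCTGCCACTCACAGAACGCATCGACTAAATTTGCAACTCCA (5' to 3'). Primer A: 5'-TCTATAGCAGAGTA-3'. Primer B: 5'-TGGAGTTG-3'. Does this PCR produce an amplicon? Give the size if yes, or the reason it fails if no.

Yes — a 143 bp product.

Primer A (TCTATAGCAGAGTA) matches the top strand at positions 30–43; it acts as a forward primer.
Primer B's reverse complement is CAACTCCA, matching the top strand at positions 165–172; it acts as a reverse primer.
The 3' ends face each other across positions 30–172, giving a 143 bp product.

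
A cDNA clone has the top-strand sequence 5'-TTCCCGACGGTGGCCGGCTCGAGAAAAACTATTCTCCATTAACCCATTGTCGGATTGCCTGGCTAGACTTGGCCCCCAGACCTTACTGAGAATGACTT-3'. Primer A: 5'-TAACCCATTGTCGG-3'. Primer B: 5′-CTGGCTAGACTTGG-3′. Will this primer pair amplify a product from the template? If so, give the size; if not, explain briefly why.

No product — both primers anneal to the same strand and extend in the same direction.

Primer A (TAACCCATTGTCGG) matches the top strand at positions 40–53 (3' end points downstream).
Primer B (CTGGCTAGACTTGG) also matches the top strand directly, at positions 59–72 — its reverse complement CCAAGTCTAGCCAG is not present.
Both primers anneal to the bottom strand with 3' ends pointing the same way, so neither can prime synthesis back toward the other.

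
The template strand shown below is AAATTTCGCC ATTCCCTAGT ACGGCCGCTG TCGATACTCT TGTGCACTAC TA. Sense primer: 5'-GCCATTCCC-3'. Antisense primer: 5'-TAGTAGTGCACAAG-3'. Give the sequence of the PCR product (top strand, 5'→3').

Forward primer GCCATTCCC is found on the top strand at positions 8–16.
Taking the reverse complement of TAGTAGTGCACAAG gives CTTGTGCACTACTA, found at positions 39–52 on the template; the primer anneals here to the top strand with its 3' end pointing upstream.
The product is the template from position 8 through 52 (45 bp).

5'-GCCATTCCCTAGTACGGCCGCTGTCGATACTCTTGTGCACTACTA-3'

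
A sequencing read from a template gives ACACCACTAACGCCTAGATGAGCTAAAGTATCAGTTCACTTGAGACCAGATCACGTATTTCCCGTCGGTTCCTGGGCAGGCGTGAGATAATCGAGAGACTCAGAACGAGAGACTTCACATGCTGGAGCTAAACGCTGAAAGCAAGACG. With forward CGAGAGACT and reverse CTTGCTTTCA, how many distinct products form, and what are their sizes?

The forward primer CGAGAGACT matches the top strand at positions 92–100, 106–114.
The reverse primer's reverse complement is TGAAAGCAAG, matching at positions 136–145.
Each forward site pairs with the reverse site to give a product ending at position 145: sizes 54, 40 bp.

Two products: 54 bp, 40 bp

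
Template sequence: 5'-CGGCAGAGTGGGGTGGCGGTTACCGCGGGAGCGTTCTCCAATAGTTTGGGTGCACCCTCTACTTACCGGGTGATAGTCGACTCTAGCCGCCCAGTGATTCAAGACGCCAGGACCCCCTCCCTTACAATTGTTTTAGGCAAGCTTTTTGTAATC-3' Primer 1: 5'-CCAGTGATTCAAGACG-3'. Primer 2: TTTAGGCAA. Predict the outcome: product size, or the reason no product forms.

Primer 1 (CCAGTGATTCAAGACG) matches the top strand at positions 91–106 (3' end points downstream).
Primer 2 (TTTAGGCAA) also matches the top strand directly, at positions 132–140 — its reverse complement TTGCCTAAA is not present.
Both primers anneal to the bottom strand with 3' ends pointing the same way, so neither can prime synthesis back toward the other.

No product — both primers anneal to the same strand and extend in the same direction.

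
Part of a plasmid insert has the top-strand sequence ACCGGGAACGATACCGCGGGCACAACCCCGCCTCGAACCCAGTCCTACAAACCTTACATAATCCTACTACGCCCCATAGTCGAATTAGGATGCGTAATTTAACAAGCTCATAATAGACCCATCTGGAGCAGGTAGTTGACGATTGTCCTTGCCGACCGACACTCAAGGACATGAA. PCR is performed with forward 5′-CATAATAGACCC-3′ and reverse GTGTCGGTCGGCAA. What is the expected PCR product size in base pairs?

54 bp

The forward primer matches the template at positions 109–120.
Reverse complement of the reverse primer: TTGCCGACCGACAC. This occurs on the top strand at positions 149–162.
The product runs from position 109 to position 162, so its length is 162 − 109 + 1 = 54 bp.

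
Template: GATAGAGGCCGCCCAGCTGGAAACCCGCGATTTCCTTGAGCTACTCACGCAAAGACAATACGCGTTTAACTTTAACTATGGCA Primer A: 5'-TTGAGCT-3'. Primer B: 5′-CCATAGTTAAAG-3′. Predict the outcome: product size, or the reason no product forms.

Primer A (TTGAGCT) matches the top strand at positions 36–42; it acts as a forward primer.
Primer B's reverse complement is CTTTAACTATGG, matching the top strand at positions 70–81; it acts as a reverse primer.
The 3' ends face each other across positions 36–81, giving a 46 bp product.

Yes — a 46 bp product.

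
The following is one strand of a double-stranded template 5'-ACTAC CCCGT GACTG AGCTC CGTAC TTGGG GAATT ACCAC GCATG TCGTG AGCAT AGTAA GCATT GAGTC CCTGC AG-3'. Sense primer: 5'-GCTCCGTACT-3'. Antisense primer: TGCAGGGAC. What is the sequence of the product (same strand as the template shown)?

5'-GCTCCGTACTTGGGGAATTACCACGCATGTCGTGAGCATAGTAAGCATTGAGTCCCTGCA-3'

The forward primer matches the template at positions 17–26.
The reverse primer's reverse complement is GTCCCTGCA, which matches the template at positions 68–76.
The product is the template from position 17 through 76 (60 bp).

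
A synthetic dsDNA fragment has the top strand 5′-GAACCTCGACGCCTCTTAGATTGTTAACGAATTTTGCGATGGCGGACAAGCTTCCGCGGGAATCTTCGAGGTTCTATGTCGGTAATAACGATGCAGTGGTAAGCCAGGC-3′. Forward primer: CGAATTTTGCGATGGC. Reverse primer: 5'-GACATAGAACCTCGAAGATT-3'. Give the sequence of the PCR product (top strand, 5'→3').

Forward primer CGAATTTTGCGATGGC is found on the top strand at positions 28–43.
Taking the reverse complement of GACATAGAACCTCGAAGATT gives AATCTTCGAGGTTCTATGTC, found at positions 61–80 on the template; the primer anneals here to the top strand with its 3' end pointing upstream.
The product is the template from position 28 through 80 (53 bp).

5'-CGAATTTTGCGATGGCGGACAAGCTTCCGCGGGAATCTTCGAGGTTCTATGTC-3'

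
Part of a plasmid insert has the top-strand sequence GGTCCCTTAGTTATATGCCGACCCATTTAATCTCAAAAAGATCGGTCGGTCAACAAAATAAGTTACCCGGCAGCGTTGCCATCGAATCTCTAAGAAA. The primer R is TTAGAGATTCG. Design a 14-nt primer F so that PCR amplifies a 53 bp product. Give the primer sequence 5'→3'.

The reverse primer's reverse complement CGAATCTCTAA matches the template at positions 83–93, so the product ends at position 93.
A 53 bp product then starts at position 93 − 53 + 1 = 41.
The forward primer is identical to the top strand there: ATCGGTCGGTCAAC.

5'-ATCGGTCGGTCAAC-3'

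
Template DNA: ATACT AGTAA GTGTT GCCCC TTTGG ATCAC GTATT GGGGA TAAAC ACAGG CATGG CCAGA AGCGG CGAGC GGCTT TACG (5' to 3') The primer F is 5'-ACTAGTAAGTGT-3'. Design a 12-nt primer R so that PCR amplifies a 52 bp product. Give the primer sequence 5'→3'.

5'-CATGCCTGTGTT-3'

The forward primer binds at positions 3–14, so a 52 bp product ends at position 3 + 52 − 1 = 54.
The reverse primer anneals to the top strand over positions 43–54, i.e. to AACACAGGCATG.
Its sequence written 5'→3' is the reverse complement: CATGCCTGTGTT.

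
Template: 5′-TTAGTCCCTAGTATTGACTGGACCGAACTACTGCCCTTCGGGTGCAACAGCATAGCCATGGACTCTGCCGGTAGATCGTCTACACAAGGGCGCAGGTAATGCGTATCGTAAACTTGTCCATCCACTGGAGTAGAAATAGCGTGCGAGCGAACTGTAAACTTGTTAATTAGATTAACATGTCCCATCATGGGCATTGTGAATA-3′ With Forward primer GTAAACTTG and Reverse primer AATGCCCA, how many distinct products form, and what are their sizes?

The forward primer GTAAACTTG matches the top strand at positions 108–116, 154–162.
The reverse primer's reverse complement is TGGGCATT, matching at positions 188–195.
Each forward site pairs with the reverse site to give a product ending at position 195: sizes 88, 42 bp.

Two products: 88 bp, 42 bp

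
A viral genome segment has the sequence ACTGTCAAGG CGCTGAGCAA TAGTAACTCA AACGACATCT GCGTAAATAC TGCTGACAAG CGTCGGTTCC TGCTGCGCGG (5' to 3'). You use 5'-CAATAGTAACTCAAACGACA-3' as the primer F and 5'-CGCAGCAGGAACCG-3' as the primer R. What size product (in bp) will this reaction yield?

Scanning the template, CAATAGTAACTCAAACGACA occurs at positions 18–37; this primer anneals to the bottom strand there with its 3' end pointing downstream.
Reverse complement of the reverse primer: CGGTTCCTGCTGCG. This occurs on the top strand at positions 64–77.
Amplicon spans positions 18–77: 60 bp.

60 bp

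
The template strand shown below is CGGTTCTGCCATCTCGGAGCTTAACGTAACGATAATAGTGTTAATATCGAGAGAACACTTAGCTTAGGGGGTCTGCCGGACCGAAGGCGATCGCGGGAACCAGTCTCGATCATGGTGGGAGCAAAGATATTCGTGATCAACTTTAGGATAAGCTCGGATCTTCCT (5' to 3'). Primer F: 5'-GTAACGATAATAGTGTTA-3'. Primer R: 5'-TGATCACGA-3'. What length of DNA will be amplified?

114 bp

The forward primer matches the template at positions 26–43.
Taking the reverse complement of TGATCACGA gives TCGTGATCA, found at positions 131–139 on the template; the primer anneals here to the top strand with its 3' end pointing upstream.
The product runs from position 26 to position 139, so its length is 139 − 26 + 1 = 114 bp.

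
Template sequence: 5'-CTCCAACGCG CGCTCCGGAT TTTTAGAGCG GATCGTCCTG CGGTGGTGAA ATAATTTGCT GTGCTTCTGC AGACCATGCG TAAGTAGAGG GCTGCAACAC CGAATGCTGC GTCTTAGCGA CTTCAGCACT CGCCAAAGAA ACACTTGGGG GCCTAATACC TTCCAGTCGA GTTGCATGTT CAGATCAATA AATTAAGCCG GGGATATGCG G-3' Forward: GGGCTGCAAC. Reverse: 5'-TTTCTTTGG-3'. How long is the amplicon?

53 bp

Scanning the template, GGGCTGCAAC occurs at positions 89–98; this primer anneals to the bottom strand there with its 3' end pointing downstream.
The reverse primer's reverse complement is CCAAAGAAA, which matches the template at positions 133–141.
Amplicon spans positions 89–141: 53 bp.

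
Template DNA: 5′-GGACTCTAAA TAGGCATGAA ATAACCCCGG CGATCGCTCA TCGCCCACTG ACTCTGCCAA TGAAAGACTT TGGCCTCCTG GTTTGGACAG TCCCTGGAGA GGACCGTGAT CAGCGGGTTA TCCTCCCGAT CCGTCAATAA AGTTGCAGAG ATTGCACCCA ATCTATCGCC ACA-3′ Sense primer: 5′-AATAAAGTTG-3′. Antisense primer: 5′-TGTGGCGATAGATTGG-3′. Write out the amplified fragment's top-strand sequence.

5'-AATAAAGTTGCAGAGATTGCACCCAATCTATCGCCACA-3'

Scanning the template, AATAAAGTTG occurs at positions 136–145; this primer anneals to the bottom strand there with its 3' end pointing downstream.
Reverse complement of the reverse primer: CCAATCTATCGCCACA. This occurs on the top strand at positions 158–173.
The product is the template from position 136 through 173 (38 bp).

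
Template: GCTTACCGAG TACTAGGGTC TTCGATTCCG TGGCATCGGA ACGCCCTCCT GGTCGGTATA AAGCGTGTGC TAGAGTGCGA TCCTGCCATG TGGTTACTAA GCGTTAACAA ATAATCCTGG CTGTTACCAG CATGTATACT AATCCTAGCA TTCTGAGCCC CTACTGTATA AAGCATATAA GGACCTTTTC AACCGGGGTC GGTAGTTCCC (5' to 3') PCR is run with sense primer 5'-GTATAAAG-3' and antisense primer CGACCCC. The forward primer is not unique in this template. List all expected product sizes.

The forward primer GTATAAAG matches the top strand at positions 56–63, 166–173.
The reverse primer's reverse complement is GGGGTCG, matching at positions 195–201.
Each forward site pairs with the reverse site to give a product ending at position 201: sizes 146, 36 bp.

146 bp, 36 bp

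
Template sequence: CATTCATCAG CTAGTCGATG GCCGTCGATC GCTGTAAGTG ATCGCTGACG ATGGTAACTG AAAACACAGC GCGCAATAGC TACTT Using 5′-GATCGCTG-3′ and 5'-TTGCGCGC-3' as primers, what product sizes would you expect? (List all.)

50 bp, 37 bp

The forward primer GATCGCTG matches the top strand at positions 27–34, 40–47.
The reverse primer's reverse complement is GCGCGCAA, matching at positions 69–76.
Each forward site pairs with the reverse site to give a product ending at position 76: sizes 50, 37 bp.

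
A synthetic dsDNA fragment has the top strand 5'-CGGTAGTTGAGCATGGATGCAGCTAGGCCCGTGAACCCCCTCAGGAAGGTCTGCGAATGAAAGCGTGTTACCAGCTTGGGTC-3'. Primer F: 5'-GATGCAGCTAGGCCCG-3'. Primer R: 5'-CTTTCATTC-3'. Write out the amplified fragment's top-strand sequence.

5'-GATGCAGCTAGGCCCGTGAACCCCCTCAGGAAGGTCTGCGAATGAAAG-3'

Scanning the template, GATGCAGCTAGGCCCG occurs at positions 16–31; this primer anneals to the bottom strand there with its 3' end pointing downstream.
Reverse complement of the reverse primer: GAATGAAAG. This occurs on the top strand at positions 55–63.
The product is the template from position 16 through 63 (48 bp).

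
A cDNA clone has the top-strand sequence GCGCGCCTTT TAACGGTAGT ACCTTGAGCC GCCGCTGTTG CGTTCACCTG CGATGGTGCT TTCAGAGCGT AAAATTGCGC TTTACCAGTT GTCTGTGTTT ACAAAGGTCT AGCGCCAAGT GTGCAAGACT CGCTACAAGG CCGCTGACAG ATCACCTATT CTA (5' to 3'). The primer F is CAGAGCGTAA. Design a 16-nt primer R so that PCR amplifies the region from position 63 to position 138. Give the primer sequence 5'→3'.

5'-TTGTAGCGAGTCTTGC-3'

The product's 3' end on the top strand is position 138.
The reverse primer anneals to the top strand over positions 123–138, i.e. to GCAAGACTCGCTACAA.
Its sequence written 5'→3' is the reverse complement: TTGTAGCGAGTCTTGC.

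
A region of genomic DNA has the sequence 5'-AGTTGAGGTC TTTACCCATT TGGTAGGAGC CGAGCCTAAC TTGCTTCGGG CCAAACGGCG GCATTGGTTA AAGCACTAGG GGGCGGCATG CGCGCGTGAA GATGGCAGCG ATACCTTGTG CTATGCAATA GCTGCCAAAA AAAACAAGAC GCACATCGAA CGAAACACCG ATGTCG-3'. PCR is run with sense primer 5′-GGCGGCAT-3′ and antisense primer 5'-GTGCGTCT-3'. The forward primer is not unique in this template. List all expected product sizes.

98 bp, 73 bp

The forward primer GGCGGCAT matches the top strand at positions 57–64, 82–89.
The reverse primer's reverse complement is AGACGCAC, matching at positions 147–154.
Each forward site pairs with the reverse site to give a product ending at position 154: sizes 98, 73 bp.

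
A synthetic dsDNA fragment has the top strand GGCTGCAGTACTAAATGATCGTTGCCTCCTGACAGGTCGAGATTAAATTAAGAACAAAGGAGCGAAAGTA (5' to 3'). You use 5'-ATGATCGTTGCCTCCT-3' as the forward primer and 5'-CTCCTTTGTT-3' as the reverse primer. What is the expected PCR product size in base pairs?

Scanning the template, ATGATCGTTGCCTCCT occurs at positions 15–30; this primer anneals to the bottom strand there with its 3' end pointing downstream.
Reverse complement of the reverse primer: AACAAAGGAG. This occurs on the top strand at positions 53–62.
Amplicon spans positions 15–62: 48 bp.

48 bp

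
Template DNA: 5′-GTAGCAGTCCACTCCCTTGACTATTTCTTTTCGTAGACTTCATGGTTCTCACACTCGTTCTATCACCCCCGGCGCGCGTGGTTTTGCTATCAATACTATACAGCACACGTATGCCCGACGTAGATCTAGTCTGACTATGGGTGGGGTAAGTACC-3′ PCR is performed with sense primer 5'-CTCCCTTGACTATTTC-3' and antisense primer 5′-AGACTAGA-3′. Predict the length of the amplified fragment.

121 bp

The forward primer matches the template at positions 12–27.
Taking the reverse complement of AGACTAGA gives TCTAGTCT, found at positions 125–132 on the template; the primer anneals here to the top strand with its 3' end pointing upstream.
Amplicon spans positions 12–132: 121 bp.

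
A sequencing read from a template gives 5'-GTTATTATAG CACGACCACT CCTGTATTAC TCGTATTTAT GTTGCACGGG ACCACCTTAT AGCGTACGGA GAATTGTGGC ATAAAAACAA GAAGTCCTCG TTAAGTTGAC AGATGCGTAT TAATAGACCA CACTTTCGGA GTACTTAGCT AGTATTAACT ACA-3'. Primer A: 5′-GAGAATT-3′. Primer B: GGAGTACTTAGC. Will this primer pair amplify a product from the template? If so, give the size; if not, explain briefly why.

No product — both primers anneal to the same strand and extend in the same direction.

Primer A (GAGAATT) matches the top strand at positions 69–75 (3' end points downstream).
Primer B (GGAGTACTTAGC) also matches the top strand directly, at positions 138–149 — its reverse complement GCTAAGTACTCC is not present.
Both primers anneal to the bottom strand with 3' ends pointing the same way, so neither can prime synthesis back toward the other.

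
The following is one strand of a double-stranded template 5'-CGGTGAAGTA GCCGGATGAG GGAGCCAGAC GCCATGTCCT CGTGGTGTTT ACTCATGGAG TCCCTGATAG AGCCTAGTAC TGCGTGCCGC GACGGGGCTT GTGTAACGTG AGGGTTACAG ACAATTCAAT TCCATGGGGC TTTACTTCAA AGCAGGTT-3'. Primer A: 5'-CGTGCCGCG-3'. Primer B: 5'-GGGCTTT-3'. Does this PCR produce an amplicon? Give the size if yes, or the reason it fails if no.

Primer A (CGTGCCGCG) matches the top strand at positions 83–91 (3' end points downstream).
Primer B (GGGCTTT) also matches the top strand directly, at positions 137–143 — its reverse complement AAAGCCC is not present.
Both primers anneal to the bottom strand with 3' ends pointing the same way, so neither can prime synthesis back toward the other.

No product — both primers anneal to the same strand and extend in the same direction.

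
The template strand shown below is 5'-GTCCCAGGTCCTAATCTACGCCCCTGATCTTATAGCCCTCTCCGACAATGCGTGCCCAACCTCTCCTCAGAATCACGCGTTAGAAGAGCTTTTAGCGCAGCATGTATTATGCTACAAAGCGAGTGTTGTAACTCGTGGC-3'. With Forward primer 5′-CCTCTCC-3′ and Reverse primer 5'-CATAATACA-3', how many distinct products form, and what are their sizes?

The forward primer CCTCTCC matches the top strand at positions 37–43, 60–66.
The reverse primer's reverse complement is TGTATTATG, matching at positions 103–111.
Each forward site pairs with the reverse site to give a product ending at position 111: sizes 75, 52 bp.

Two products: 75 bp, 52 bp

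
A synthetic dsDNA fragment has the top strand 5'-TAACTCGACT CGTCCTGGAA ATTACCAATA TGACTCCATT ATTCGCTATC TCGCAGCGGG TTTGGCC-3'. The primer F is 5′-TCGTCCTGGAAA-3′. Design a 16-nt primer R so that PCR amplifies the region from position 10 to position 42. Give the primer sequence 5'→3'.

The product's 3' end on the top strand is position 42.
The reverse primer anneals to the top strand over positions 27–42, i.e. to AATATGACTCCATTAT.
Its sequence written 5'→3' is the reverse complement: ATAATGGAGTCATATT.

5'-ATAATGGAGTCATATT-3'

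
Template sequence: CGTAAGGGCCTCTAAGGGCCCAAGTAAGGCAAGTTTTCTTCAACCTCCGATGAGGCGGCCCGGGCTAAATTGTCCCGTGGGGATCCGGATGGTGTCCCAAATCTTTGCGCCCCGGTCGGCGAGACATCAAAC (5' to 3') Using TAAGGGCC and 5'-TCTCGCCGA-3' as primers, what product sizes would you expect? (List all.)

The forward primer TAAGGGCC matches the top strand at positions 3–10, 13–20.
The reverse primer's reverse complement is TCGGCGAGA, matching at positions 116–124.
Each forward site pairs with the reverse site to give a product ending at position 124: sizes 122, 112 bp.

122 bp, 112 bp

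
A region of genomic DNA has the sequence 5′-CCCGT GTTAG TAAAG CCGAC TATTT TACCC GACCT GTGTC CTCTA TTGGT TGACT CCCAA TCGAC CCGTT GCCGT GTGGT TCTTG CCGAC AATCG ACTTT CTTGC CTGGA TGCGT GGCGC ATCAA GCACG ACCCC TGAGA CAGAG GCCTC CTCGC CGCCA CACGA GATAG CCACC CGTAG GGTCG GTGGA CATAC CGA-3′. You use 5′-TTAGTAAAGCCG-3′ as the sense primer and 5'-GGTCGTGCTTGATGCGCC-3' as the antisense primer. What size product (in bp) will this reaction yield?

127 bp

Scanning the template, TTAGTAAAGCCG occurs at positions 7–18; this primer anneals to the bottom strand there with its 3' end pointing downstream.
The reverse primer's reverse complement is GGCGCATCAAGCACGACC, which matches the template at positions 116–133.
Amplicon spans positions 7–133: 127 bp.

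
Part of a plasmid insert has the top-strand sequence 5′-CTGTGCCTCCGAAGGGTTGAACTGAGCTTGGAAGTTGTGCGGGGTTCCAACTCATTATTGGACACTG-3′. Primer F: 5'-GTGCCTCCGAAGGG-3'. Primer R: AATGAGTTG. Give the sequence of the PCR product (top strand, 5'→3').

The forward primer matches the template at positions 3–16.
Taking the reverse complement of AATGAGTTG gives CAACTCATT, found at positions 48–56 on the template; the primer anneals here to the top strand with its 3' end pointing upstream.
The product is the template from position 3 through 56 (54 bp).

5'-GTGCCTCCGAAGGGTTGAACTGAGCTTGGAAGTTGTGCGGGGTTCCAACTCATT-3'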